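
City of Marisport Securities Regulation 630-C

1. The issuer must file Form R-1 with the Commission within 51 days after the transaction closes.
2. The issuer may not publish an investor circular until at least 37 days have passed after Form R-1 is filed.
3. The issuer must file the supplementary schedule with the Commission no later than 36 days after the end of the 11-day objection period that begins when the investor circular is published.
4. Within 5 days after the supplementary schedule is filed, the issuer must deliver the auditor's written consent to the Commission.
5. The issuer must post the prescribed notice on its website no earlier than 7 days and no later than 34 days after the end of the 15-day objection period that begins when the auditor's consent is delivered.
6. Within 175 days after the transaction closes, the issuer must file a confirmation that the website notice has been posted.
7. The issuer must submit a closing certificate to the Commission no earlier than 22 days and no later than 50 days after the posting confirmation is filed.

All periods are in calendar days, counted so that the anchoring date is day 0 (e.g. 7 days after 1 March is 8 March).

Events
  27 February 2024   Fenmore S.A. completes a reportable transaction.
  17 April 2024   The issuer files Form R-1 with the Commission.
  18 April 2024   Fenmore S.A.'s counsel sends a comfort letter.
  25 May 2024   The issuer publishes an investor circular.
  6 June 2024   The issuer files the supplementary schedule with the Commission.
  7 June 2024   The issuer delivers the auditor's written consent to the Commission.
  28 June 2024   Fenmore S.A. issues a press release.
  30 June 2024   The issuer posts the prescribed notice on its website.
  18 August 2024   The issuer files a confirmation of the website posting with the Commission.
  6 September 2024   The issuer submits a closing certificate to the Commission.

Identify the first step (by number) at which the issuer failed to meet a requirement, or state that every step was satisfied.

Step 1: 51 days after 27 February 2024 (when the transaction closes) is 18 April 2024; 17 April 2024 is within that limit.
Step 2: the earliest permitted date is 37 days after 17 April 2024 (when Form R-1 is filed), i.e. 24 May 2024; done 25 May 2024, after the minimum wait.
Step 3: 36 days after 5 June 2024 (end of the 11-day objection period, which began when the investor circular is published on 25 May 2024) is 11 July 2024; done 6 June 2024 — timely.
Step 4: 5 days after 6 June 2024 (when the supplementary schedule is filed) is 11 June 2024; done 7 June 2024 — timely.
Step 5: the window is 7–34 days after 22 June 2024 (end of the 15-day objection period, which began when the auditor's consent is delivered on 7 June 2024), so 29 June 2024 through 26 July 2024; done 30 June 2024, which is between those dates.
Step 6: 175 days after 27 February 2024 (when the transaction closes) is 20 August 2024; 18 August 2024 is within that limit.
Step 7: the window is 22–50 days after 18 August 2024 (when the posting confirmation is filed), so 9 September 2024 through 7 October 2024; 6 September 2024 is 3 days too early.
No need to go further; step 7 was not satisfied.

Step 7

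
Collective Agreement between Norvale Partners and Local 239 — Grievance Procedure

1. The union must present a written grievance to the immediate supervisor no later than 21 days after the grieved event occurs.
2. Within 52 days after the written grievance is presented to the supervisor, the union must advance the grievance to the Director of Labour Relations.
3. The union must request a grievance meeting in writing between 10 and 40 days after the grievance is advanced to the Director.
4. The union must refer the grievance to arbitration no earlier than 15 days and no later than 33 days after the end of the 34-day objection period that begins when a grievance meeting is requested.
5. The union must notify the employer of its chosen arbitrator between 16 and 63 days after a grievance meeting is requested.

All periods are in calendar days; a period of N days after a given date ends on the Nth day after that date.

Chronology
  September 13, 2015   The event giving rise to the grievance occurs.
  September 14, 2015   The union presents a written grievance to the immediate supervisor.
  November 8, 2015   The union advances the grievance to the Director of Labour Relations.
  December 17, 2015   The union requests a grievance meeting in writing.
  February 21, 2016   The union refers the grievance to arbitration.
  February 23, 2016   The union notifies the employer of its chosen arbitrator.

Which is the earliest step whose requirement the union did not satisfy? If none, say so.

Step 2

Step 1 — counting 21 days from September 13, 2015 (when the grieved event occurs) gives a deadline of October 4, 2015; done September 14, 2015 — timely.
Step 2 — counting 52 days from September 14, 2015 (when the written grievance is presented to the supervisor) gives a deadline of November 5, 2015; not done until November 8, 2015, 3 days after the deadline.
Later steps need not be reached.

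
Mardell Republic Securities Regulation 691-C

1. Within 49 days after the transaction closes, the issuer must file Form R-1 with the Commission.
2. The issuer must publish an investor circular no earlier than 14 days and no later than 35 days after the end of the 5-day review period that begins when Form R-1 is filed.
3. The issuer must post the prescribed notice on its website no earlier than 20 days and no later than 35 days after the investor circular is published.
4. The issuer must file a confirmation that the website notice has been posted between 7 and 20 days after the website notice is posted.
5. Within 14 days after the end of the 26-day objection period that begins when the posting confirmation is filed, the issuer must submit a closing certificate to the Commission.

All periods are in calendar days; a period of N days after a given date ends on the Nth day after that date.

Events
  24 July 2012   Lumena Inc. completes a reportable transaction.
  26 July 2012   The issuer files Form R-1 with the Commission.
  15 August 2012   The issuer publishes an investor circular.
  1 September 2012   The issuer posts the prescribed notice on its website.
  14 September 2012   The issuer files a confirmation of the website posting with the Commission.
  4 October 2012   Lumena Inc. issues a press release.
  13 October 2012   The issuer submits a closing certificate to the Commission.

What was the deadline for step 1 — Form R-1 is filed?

Step 1 runs from 24 July 2012, when the transaction closes. 49 days after 24 July 2012 is 11 September 2012.

11 September 2012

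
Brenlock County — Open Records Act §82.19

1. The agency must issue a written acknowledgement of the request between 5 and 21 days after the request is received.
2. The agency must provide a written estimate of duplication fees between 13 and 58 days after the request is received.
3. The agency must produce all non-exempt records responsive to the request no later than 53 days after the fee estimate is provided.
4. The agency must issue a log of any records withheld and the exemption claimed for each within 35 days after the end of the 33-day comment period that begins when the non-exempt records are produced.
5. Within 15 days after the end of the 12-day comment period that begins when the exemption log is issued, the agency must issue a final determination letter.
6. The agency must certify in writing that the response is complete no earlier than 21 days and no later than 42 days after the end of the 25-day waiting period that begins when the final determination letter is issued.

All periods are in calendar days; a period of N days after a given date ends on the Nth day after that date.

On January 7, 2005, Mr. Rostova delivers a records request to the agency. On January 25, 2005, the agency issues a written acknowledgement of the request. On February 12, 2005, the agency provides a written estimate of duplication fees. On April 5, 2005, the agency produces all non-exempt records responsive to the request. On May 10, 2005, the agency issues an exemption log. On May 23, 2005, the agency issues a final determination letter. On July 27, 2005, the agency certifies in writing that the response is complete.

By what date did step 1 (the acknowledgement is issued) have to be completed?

Step 1 runs from January 7, 2005, when the request is received. The window is 5–21 days after January 7, 2005; it closes on January 28, 2005.

January 28, 2005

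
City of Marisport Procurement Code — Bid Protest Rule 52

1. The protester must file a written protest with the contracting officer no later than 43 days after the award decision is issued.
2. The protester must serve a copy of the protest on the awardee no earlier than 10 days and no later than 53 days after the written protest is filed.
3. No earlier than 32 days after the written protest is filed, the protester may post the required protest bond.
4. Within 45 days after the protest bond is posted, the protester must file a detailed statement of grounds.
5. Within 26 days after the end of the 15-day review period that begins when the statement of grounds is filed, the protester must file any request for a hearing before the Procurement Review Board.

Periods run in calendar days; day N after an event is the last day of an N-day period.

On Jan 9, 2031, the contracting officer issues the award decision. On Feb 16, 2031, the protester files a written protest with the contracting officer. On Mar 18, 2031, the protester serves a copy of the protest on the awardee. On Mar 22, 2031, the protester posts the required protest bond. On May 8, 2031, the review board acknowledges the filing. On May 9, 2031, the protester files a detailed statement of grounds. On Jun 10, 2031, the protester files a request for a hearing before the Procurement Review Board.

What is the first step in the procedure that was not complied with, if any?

Step 1: 43 days after Jan 9, 2031 (when the award decision is issued) is Feb 21, 2031; Feb 16, 2031 is within that limit.
Step 2: the window is 10–53 days after Feb 16, 2031 (when the written protest is filed), so Feb 26, 2031 through Apr 10, 2031; done Mar 18, 2031 — within the window.
Step 3: the earliest permitted date is 32 days after Feb 16, 2031 (when the written protest is filed), i.e. Mar 20, 2031; Mar 22, 2031 is on or after that date.
Step 4: 45 days after Mar 22, 2031 (when the protest bond is posted) is May 6, 2031; May 9, 2031 misses that deadline by 3 days.
Later steps need not be reached.

Step 4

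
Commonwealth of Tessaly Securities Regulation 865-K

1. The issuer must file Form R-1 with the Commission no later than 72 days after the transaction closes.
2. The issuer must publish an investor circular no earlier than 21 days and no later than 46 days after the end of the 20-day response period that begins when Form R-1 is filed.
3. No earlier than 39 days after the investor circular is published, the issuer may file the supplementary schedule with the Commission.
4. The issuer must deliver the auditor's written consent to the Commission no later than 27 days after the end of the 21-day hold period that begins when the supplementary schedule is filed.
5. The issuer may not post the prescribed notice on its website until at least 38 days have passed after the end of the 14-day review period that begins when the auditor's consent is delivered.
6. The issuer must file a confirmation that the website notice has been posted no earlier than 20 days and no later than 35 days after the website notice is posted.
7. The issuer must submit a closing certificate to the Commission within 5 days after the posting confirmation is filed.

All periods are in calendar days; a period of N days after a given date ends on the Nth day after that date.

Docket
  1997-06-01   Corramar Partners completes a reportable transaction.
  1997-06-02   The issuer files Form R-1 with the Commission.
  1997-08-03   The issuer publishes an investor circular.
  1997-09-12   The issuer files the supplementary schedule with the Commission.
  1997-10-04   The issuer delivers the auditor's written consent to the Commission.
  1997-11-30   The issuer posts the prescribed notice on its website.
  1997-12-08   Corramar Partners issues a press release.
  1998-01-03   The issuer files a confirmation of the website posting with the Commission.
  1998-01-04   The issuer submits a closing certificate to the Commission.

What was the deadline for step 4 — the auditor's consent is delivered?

1997-10-30

The supplementary schedule is filed on 1997-09-12; the 21-day hold period therefore ends 1997-10-03, and step 4 runs from that date. 27 days after 1997-10-03 is 1997-10-30.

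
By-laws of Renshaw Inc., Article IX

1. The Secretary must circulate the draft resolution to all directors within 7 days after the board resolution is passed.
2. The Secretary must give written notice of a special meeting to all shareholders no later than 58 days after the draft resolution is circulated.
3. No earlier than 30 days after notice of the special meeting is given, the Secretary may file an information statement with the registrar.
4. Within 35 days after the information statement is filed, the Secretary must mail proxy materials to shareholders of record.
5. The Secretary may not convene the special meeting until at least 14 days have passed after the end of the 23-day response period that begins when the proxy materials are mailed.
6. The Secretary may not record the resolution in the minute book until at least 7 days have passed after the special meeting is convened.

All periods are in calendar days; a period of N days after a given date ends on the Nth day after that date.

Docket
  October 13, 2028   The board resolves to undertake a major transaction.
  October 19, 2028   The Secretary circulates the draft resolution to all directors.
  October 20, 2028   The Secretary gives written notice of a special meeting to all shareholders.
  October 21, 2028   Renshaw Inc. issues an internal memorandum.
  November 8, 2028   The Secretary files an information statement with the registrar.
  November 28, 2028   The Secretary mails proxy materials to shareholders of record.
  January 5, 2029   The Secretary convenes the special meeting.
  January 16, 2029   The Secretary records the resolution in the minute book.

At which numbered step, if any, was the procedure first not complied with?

Step 1: 7 days after October 13, 2028 (when the board resolution is passed) is October 20, 2028; done October 19, 2028 — timely.
Step 2: 58 days after October 19, 2028 (when the draft resolution is circulated) is December 16, 2028; done October 20, 2028 — timely.
Step 3: the earliest permitted date is 30 days after October 20, 2028 (when notice of the special meeting is given), i.e. November 19, 2028; acted on November 8, 2028, 11 days prematurely.

Step 3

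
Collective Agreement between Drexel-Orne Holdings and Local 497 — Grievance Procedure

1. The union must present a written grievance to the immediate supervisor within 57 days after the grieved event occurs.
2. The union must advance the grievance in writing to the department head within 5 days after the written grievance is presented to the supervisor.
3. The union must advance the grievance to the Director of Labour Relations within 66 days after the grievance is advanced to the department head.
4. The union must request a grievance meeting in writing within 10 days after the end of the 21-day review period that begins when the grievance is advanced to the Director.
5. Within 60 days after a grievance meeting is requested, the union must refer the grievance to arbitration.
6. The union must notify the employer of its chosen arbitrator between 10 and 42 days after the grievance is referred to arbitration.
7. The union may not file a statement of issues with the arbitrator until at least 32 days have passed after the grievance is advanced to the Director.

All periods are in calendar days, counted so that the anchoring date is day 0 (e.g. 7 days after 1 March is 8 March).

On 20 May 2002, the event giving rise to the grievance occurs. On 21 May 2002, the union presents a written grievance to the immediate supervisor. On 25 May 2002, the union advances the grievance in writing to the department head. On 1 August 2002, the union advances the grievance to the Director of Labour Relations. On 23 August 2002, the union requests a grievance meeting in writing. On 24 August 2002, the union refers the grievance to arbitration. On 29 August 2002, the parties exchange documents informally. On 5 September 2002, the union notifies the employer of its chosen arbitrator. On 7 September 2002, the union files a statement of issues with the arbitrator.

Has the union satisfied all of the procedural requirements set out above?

Step 1: 57 days after 20 May 2002 (when the grieved event occurs) is 16 July 2002; 21 May 2002 is within that limit.
Step 2: 5 days after 21 May 2002 (when the written grievance is presented to the supervisor) is 26 May 2002; 25 May 2002 is within that limit.
Step 3: 66 days after 25 May 2002 (when the grievance is advanced to the department head) is 30 July 2002; done 1 August 2002 — 2 days late.
The procedure was therefore not followed at step 3.

No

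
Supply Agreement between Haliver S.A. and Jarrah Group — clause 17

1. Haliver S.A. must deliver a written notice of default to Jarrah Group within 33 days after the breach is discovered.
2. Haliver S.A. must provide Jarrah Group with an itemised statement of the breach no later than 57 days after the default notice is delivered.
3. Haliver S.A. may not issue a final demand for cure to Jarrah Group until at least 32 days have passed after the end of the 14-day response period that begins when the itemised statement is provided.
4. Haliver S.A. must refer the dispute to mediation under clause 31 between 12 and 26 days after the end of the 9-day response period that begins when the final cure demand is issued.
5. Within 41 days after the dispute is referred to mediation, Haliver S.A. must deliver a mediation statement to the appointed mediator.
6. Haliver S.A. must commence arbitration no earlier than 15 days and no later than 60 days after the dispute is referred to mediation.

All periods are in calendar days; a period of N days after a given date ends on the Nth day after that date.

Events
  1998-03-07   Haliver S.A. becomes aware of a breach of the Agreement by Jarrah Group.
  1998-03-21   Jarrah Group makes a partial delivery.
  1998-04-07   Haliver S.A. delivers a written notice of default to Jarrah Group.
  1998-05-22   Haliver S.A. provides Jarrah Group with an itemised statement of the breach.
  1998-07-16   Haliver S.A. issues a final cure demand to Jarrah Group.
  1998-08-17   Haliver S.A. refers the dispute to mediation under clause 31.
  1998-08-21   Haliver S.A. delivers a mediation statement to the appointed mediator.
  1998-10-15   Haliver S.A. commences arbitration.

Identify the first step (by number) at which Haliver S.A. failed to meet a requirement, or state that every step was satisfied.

(1) due by 1998-03-07 + 33 days = 1998-04-09; done 1998-04-07 — timely.
(2) due by 1998-04-07 + 57 days = 1998-06-03; 1998-05-22 is within that limit.
(3) permitted from 1998-06-05 + 32 days = 1998-07-07 onward; done 1998-07-16, after the minimum wait.
(4) the permitted window runs from 1998-07-25 + 12 = 1998-08-06 to 1998-07-25 + 26 = 1998-08-20; 1998-08-17 falls inside that range.
(5) due by 1998-08-17 + 41 days = 1998-09-27; completed 1998-08-21, before the deadline.
(6) the permitted window runs from 1998-08-17 + 15 = 1998-09-01 to 1998-08-17 + 60 = 1998-10-16; 1998-10-15 falls inside that range.

None — every step was satisfied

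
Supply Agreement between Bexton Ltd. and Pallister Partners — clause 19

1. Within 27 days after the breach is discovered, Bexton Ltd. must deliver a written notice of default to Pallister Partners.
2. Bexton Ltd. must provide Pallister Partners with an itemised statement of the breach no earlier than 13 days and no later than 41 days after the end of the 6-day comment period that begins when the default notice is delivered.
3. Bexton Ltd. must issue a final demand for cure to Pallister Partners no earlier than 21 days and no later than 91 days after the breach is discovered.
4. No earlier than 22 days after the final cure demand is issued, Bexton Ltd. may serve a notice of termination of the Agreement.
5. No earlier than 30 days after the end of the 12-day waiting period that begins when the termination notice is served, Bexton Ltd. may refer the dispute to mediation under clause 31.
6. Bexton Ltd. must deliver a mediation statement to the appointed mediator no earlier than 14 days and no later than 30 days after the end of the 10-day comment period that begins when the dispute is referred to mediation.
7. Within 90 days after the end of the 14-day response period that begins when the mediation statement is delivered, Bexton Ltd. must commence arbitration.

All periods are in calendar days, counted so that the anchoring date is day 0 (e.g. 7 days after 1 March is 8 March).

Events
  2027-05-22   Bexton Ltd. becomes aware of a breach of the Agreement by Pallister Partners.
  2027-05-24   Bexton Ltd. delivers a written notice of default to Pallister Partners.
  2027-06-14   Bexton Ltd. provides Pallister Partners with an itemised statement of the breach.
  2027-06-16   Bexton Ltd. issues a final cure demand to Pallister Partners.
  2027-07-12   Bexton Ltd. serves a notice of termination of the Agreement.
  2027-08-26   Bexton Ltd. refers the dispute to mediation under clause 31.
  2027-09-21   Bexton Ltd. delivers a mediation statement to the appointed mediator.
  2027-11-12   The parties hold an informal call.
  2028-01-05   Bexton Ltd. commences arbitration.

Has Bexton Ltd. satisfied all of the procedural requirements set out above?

No

(1) due by 2027-05-22 + 27 days = 2027-06-18; 2027-05-24 is within that limit.
(2) the permitted window runs from 2027-05-30 + 13 = 2027-06-12 to 2027-05-30 + 41 = 2027-07-10; done 2027-06-14, which is between those dates.
(3) the permitted window runs from 2027-05-22 + 21 = 2027-06-12 to 2027-05-22 + 91 = 2027-08-21; done 2027-06-16, which is between those dates.
(4) permitted from 2027-06-16 + 22 days = 2027-07-08 onward; done 2027-07-12 — permitted.
(5) permitted from 2027-07-24 + 30 days = 2027-08-23 onward; done 2027-08-26 — permitted.
(6) the permitted window runs from 2027-09-05 + 14 = 2027-09-19 to 2027-09-05 + 30 = 2027-10-05; 2027-09-21 falls inside that range.
(7) due by 2027-10-05 + 90 days = 2028-01-03; 2028-01-05 misses that deadline by 2 days.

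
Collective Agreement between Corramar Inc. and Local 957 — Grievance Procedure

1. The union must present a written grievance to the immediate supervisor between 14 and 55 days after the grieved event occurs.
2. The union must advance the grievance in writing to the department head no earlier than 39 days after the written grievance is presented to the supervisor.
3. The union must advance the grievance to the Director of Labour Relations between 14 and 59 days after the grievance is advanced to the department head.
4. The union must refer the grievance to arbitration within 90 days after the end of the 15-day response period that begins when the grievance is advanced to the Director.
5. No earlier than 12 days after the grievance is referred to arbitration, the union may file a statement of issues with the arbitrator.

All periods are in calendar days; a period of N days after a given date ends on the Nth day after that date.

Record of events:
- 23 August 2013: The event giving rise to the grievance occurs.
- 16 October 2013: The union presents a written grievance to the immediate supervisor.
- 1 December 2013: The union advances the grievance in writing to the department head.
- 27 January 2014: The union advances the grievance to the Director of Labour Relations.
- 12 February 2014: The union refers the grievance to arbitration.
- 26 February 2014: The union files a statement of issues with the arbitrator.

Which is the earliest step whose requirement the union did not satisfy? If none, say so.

None — every step was satisfied

Step 1: the window is 14–55 days after 23 August 2013 (when the grieved event occurs), so 6 September 2013 through 17 October 2013; 16 October 2013 falls inside that range.
Step 2: the earliest permitted date is 39 days after 16 October 2013 (when the written grievance is presented to the supervisor), i.e. 24 November 2013; done 1 December 2013, after the minimum wait.
Step 3: the window is 14–59 days after 1 December 2013 (when the grievance is advanced to the department head), so 15 December 2013 through 29 January 2014; done 27 January 2014 — within the window.
Step 4: 90 days after 11 February 2014 (end of the 15-day response period, which began when the grievance is advanced to the Director on 27 January 2014) is 12 May 2014; 12 February 2014 is within that limit.
Step 5: the earliest permitted date is 12 days after 12 February 2014 (when the grievance is referred to arbitration), i.e. 24 February 2014; 26 February 2014 is on or after that date.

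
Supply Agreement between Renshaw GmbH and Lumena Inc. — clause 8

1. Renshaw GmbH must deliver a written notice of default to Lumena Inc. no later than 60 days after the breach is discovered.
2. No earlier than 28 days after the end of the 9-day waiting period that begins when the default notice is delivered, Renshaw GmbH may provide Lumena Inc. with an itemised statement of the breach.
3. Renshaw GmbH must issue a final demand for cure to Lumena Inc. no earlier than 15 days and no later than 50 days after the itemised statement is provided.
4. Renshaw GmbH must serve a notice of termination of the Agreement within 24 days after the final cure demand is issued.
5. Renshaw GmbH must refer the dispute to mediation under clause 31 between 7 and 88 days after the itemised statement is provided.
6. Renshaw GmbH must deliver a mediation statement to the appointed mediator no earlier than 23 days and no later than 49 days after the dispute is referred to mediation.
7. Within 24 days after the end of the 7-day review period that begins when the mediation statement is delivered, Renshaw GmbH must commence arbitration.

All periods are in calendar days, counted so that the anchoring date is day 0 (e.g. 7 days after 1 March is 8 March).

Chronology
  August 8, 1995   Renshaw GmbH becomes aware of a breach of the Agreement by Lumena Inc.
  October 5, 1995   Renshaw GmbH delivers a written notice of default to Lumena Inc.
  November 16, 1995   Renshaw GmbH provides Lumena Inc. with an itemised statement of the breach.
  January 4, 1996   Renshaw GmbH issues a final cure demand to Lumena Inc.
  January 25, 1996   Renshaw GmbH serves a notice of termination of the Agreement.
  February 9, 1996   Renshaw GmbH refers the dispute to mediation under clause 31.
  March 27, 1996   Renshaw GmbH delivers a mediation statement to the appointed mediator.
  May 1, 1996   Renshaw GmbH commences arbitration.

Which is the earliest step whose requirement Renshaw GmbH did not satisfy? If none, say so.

Step 7

(1) due by August 8, 1995 + 60 days = October 7, 1995; done October 5, 1995 — timely.
(2) permitted from October 14, 1995 + 28 days = November 11, 1995 onward; November 16, 1995 is on or after that date.
(3) the permitted window runs from November 16, 1995 + 15 = December 1, 1995 to November 16, 1995 + 50 = January 5, 1996; done January 4, 1996, which is between those dates.
(4) due by January 4, 1996 + 24 days = January 28, 1996; completed January 25, 1996, before the deadline.
(5) the permitted window runs from November 16, 1995 + 7 = November 23, 1995 to November 16, 1995 + 88 = February 12, 1996; done February 9, 1996 — within the window.
(6) the permitted window runs from February 9, 1996 + 23 = March 3, 1996 to February 9, 1996 + 49 = March 29, 1996; done March 27, 1996 — within the window.
(7) due by April 3, 1996 + 24 days = April 27, 1996; done May 1, 1996 — 4 days late.
The analysis stops there.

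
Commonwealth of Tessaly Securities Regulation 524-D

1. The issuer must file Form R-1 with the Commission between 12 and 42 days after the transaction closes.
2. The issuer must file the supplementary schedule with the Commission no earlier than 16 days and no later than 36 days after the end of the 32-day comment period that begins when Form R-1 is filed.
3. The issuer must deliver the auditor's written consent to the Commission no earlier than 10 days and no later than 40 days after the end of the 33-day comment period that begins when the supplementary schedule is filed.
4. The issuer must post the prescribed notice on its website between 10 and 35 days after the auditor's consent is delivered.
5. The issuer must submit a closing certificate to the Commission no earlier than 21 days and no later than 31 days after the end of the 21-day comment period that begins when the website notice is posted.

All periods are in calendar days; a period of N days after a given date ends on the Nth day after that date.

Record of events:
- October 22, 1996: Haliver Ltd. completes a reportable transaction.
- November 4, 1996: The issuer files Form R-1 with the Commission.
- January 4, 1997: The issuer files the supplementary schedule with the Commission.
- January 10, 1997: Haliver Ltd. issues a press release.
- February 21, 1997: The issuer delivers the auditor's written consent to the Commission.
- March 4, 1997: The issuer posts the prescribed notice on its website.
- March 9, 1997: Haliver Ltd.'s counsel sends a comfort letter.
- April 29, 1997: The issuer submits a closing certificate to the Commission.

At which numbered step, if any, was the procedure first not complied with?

Step 1 — 12 and 42 days from October 22, 1996 (when the transaction closes) are November 3, 1996 and December 3, 1996 respectively; November 4, 1996 falls inside that range.
Step 2 — 16 and 36 days from December 6, 1996 (end of the 32-day comment period, which began when Form R-1 is filed on November 4, 1996) are December 22, 1996 and January 11, 1997 respectively; done January 4, 1997 — within the window.
Step 3 — 10 and 40 days from February 6, 1997 (end of the 33-day comment period, which began when the supplementary schedule is filed on January 4, 1997) are February 16, 1997 and March 18, 1997 respectively; February 21, 1997 falls inside that range.
Step 4 — 10 and 35 days from February 21, 1997 (when the auditor's consent is delivered) are March 3, 1997 and March 28, 1997 respectively; March 4, 1997 falls inside that range.
Step 5 — 21 and 31 days from March 25, 1997 (end of the 21-day comment period, which began when the website notice is posted on March 4, 1997) are April 15, 1997 and April 25, 1997 respectively; done April 29, 1997 — 4 days after the window closed.
The procedure was therefore not followed at step 5.

Step 5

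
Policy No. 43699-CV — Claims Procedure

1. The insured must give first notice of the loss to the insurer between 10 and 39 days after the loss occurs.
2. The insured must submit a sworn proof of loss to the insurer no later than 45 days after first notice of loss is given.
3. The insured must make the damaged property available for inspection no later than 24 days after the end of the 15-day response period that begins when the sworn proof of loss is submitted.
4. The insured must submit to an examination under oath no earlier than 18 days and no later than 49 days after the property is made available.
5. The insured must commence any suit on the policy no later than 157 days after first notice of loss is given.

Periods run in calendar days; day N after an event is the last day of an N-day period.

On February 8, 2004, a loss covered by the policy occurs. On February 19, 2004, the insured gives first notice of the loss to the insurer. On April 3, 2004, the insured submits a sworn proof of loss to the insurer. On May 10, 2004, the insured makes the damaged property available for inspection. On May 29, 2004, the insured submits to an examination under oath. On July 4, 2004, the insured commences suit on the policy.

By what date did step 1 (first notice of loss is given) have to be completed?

Step 1 runs from February 8, 2004, when the loss occurs. The window is 10–39 days after February 8, 2004; it closes on March 18, 2004.

March 18, 2004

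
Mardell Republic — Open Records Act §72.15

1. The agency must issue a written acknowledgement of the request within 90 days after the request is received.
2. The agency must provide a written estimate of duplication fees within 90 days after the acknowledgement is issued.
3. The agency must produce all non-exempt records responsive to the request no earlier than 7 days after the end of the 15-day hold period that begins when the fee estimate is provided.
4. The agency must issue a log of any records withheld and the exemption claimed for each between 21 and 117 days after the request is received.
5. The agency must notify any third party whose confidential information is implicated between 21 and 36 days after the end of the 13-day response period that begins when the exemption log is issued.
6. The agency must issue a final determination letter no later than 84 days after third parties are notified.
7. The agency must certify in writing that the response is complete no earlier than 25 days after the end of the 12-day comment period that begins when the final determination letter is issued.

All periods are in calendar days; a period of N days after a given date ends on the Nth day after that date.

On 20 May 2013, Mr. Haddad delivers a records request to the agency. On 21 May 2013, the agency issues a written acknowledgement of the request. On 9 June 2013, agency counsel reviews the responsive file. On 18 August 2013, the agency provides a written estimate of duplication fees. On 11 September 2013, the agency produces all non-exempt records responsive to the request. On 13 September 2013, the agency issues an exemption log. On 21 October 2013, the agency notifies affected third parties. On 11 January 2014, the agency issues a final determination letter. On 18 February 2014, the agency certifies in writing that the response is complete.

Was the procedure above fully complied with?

Yes

(1) due by 20 May 2013 + 90 days = 18 August 2013; done 21 May 2013 — timely.
(2) due by 21 May 2013 + 90 days = 19 August 2013; 18 August 2013 is within that limit.
(3) permitted from 2 September 2013 + 7 days = 9 September 2013 onward; done 11 September 2013 — permitted.
(4) the permitted window runs from 20 May 2013 + 21 = 10 June 2013 to 20 May 2013 + 117 = 14 September 2013; 13 September 2013 falls inside that range.
(5) the permitted window runs from 26 September 2013 + 21 = 17 October 2013 to 26 September 2013 + 36 = 1 November 2013; done 21 October 2013 — within the window.
(6) due by 21 October 2013 + 84 days = 13 January 2014; done 11 January 2014 — timely.
(7) permitted from 23 January 2014 + 25 days = 17 February 2014 onward; 18 February 2014 is on or after that date.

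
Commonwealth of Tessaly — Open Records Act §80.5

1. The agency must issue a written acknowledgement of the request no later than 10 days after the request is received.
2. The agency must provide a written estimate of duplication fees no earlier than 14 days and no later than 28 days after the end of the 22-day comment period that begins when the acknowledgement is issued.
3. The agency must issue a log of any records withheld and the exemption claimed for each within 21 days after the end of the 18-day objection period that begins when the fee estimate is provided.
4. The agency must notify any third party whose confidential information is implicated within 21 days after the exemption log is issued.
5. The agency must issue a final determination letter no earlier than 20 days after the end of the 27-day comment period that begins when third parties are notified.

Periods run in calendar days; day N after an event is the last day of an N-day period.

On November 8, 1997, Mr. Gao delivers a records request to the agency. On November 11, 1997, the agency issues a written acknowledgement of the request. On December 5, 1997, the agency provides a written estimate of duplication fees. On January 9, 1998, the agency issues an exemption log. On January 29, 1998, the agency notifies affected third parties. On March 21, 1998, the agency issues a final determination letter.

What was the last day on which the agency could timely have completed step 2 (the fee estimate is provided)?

The acknowledgement is issued on November 11, 1997; the 22-day comment period therefore ends December 3, 1997, and step 2 runs from that date. The window is 14–28 days after December 3, 1997; it closes on December 31, 1997.

December 31, 1997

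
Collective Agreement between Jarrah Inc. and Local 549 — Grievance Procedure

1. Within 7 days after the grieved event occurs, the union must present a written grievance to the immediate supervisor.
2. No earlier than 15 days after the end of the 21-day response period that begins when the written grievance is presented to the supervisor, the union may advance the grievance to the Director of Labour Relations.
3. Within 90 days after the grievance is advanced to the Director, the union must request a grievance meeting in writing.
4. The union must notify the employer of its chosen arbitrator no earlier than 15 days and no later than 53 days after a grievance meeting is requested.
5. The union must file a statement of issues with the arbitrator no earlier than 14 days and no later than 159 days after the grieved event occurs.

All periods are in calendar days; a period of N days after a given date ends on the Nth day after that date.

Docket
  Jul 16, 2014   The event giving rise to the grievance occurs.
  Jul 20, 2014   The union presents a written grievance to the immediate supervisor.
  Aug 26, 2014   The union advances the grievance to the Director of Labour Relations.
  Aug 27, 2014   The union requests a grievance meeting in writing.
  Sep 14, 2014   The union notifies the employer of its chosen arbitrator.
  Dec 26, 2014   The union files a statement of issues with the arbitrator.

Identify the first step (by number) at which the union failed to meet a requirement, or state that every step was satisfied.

Step 1 — counting 7 days from Jul 16, 2014 (when the grieved event occurs) gives a deadline of Jul 23, 2014; done Jul 20, 2014 — timely.
Step 2 — must wait 15 days from Aug 10, 2014 (end of the 21-day response period, which began when the written grievance is presented to the supervisor on Jul 20, 2014), so not before Aug 25, 2014; done Aug 26, 2014 — permitted.
Step 3 — counting 90 days from Aug 26, 2014 (when the grievance is advanced to the Director) gives a deadline of Nov 24, 2014; done Aug 27, 2014 — timely.
Step 4 — 15 and 53 days from Aug 27, 2014 (when a grievance meeting is requested) are Sep 11, 2014 and Oct 19, 2014 respectively; Sep 14, 2014 falls inside that range.
Step 5 — 14 and 159 days from Jul 16, 2014 (when the grieved event occurs) are Jul 30, 2014 and Dec 22, 2014 respectively; done Dec 26, 2014 — 4 days after the window closed.
No need to go further; step 5 was not satisfied.

Step 5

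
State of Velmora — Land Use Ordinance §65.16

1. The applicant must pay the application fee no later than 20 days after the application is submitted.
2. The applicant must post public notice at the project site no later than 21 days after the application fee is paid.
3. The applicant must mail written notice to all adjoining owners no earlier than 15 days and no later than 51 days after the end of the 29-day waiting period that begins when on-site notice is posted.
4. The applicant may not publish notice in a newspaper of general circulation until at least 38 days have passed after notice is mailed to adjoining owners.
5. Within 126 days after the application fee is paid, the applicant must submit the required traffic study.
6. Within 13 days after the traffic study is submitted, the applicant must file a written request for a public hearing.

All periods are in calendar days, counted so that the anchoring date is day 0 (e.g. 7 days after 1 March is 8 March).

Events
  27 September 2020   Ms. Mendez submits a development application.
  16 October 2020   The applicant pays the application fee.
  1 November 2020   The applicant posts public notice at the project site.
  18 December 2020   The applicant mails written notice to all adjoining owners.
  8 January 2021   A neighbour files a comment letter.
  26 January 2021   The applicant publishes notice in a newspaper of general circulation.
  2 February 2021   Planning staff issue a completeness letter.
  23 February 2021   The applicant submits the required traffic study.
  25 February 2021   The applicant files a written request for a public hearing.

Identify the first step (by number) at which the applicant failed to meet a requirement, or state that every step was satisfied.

Step 5

Step 1 — counting 20 days from 27 September 2020 (when the application is submitted) gives a deadline of 17 October 2020; done 16 October 2020 — timely.
Step 2 — counting 21 days from 16 October 2020 (when the application fee is paid) gives a deadline of 6 November 2020; completed 1 November 2020, before the deadline.
Step 3 — 15 and 51 days from 30 November 2020 (end of the 29-day waiting period, which began when on-site notice is posted on 1 November 2020) are 15 December 2020 and 20 January 2021 respectively; done 18 December 2020 — within the window.
Step 4 — must wait 38 days from 18 December 2020 (when notice is mailed to adjoining owners), so not before 25 January 2021; done 26 January 2021, after the minimum wait.
Step 5 — counting 126 days from 16 October 2020 (when the application fee is paid) gives a deadline of 19 February 2021; 23 February 2021 misses that deadline by 4 days.
That is the first point of non-compliance.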